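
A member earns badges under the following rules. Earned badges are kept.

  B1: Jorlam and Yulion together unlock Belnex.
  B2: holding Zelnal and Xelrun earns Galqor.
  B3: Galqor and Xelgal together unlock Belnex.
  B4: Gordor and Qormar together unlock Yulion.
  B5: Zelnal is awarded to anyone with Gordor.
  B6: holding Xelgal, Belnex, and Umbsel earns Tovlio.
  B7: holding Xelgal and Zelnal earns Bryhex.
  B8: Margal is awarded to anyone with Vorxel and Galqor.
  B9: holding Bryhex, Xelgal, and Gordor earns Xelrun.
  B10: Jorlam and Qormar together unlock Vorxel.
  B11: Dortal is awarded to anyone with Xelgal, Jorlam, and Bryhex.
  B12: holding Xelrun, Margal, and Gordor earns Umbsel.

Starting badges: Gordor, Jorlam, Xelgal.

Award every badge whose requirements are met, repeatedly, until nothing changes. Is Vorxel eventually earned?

Vorxel would need Jorlam and Qormar (B10), but Qormar is never earned.

No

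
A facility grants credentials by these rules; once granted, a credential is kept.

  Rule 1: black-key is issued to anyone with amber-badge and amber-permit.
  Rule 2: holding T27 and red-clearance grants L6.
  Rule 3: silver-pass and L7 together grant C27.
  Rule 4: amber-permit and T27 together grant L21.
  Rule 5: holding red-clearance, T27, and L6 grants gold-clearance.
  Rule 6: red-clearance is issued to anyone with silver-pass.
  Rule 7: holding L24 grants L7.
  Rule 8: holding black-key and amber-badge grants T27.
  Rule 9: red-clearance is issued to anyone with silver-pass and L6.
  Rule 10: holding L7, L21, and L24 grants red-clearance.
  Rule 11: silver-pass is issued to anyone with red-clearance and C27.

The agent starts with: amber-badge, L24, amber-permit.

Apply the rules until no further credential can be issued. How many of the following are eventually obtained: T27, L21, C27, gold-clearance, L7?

4

Holding amber-badge and amber-permit grants black-key (Rule 1).
Holding L24 grants L7 (Rule 7).
Holding black-key and amber-badge grants T27 (Rule 8).
Holding amber-permit and T27 grants L21 (Rule 4).
Holding L7, L21, and L24 grants red-clearance (Rule 10).
Holding T27 and red-clearance grants L6 (Rule 2).
Holding red-clearance, T27, and L6 grants gold-clearance (Rule 5).
T27: reached.
L21: reached.
C27 would need silver-pass and L7 (Rule 3), but silver-pass is never granted.
gold-clearance: reached.
L7: reached.
Reached: T27, L21, gold-clearance, and L7 — 4 of the 5.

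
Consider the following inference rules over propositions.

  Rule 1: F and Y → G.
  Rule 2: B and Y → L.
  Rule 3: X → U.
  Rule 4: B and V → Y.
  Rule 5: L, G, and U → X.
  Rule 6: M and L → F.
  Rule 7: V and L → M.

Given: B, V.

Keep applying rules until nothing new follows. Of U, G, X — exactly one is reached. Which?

B and V hold, so Y follows (Rule 4).
B and Y hold, so L follows (Rule 2).
From V and L, Rule 7 gives M.
M and L hold, so F follows (Rule 6).
From F and Y, Rule 1 gives G.
X would need L, G, and U (Rule 5), but U is never established. U would need X (Rule 3), but X is never established.

G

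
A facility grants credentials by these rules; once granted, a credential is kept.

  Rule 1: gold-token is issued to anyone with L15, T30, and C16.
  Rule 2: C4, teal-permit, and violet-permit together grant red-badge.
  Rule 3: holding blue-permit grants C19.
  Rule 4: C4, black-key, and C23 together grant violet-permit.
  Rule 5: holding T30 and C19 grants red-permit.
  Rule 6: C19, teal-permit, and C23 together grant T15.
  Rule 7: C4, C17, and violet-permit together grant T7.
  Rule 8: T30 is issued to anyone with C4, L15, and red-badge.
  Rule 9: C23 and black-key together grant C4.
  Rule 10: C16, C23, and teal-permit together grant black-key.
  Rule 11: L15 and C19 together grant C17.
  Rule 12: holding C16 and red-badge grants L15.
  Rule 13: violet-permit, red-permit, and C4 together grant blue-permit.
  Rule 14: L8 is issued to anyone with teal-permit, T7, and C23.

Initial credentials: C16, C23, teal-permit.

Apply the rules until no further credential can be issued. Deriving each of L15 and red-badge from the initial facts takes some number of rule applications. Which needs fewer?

red-badge

red-badge: Holding C16, C23, and teal-permit grants black-key (Rule 10). Holding C23 and black-key grants C4 (Rule 9). Holding C4, black-key, and C23 grants violet-permit (Rule 4). Holding C4, teal-permit, and violet-permit grants red-badge (Rule 2). [4 rule applications]
L15: Holding C16, C23, and teal-permit grants black-key (Rule 10). Holding C23 and black-key grants C4 (Rule 9). Holding C4, black-key, and C23 grants violet-permit (Rule 4). Holding C4, teal-permit, and violet-permit grants red-badge (Rule 2). Holding C16 and red-badge grants L15 (Rule 12). [5 rule applications]
red-badge needs fewer.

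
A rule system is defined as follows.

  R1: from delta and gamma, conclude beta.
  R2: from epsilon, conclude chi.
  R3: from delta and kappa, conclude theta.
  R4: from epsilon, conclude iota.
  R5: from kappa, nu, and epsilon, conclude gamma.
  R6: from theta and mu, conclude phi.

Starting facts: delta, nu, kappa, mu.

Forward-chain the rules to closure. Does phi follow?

Yes

delta and kappa hold, so theta follows (R3).
From theta and mu, R6 gives phi.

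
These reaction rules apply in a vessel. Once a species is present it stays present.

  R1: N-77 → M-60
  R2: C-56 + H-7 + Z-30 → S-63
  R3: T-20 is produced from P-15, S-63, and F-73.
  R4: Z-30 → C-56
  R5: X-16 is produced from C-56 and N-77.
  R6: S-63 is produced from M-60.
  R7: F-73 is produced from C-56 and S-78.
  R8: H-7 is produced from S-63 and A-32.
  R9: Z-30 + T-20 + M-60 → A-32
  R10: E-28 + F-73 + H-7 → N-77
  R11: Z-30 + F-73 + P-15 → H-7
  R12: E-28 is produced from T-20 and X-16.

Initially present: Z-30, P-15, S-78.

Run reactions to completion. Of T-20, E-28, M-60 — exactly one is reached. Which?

Z-30 present → C-56 forms (R4).
C-56 and S-78 present → F-73 forms (R7).
Z-30, F-73, and P-15 present → H-7 forms (R11).
C-56, H-7, and Z-30 present → S-63 forms (R2).
P-15, S-63, and F-73 present → T-20 forms (R3).
E-28 would need T-20 and X-16 (R12), but X-16 never forms. M-60 would need N-77 (R1), but N-77 never forms.

T-20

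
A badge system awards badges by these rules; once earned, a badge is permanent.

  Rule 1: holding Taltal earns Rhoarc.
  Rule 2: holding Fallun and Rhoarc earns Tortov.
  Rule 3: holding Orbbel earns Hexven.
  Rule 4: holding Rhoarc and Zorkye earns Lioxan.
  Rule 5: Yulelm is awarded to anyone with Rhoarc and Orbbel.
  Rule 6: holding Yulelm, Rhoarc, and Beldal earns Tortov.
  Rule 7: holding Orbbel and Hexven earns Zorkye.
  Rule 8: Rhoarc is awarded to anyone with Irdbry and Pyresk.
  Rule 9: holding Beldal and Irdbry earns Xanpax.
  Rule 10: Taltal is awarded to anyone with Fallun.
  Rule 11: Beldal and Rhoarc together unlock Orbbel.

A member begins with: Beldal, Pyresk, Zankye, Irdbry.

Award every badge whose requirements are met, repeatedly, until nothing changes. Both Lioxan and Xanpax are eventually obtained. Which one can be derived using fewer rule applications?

Xanpax

Xanpax: With Beldal and Irdbry, Xanpax is earned (Rule 9). [1 rule application]
Lioxan: With Irdbry and Pyresk, Rhoarc is earned (Rule 8). With Beldal and Rhoarc, Orbbel is earned (Rule 11). With Orbbel, Hexven is earned (Rule 3). With Orbbel and Hexven, Zorkye is earned (Rule 7). With Rhoarc and Zorkye, Lioxan is earned (Rule 4). [5 rule applications]
Xanpax needs fewer.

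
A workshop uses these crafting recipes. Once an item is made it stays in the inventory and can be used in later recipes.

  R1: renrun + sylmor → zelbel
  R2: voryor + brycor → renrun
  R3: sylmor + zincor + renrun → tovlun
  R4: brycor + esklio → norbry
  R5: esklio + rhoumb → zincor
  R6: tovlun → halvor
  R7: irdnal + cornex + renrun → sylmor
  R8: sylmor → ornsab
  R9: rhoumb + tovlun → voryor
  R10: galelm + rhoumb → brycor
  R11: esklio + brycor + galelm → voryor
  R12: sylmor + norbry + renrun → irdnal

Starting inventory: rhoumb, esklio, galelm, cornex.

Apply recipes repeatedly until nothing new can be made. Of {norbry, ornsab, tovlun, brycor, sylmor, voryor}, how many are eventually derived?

3

galelm + rhoumb → brycor (R10).
Using R11, esklio, brycor, and galelm make voryor.
brycor + esklio → norbry (R4).
norbry: reached.
ornsab would need sylmor (R8), but sylmor is never obtained.
tovlun would need sylmor, zincor, and renrun (R3), but sylmor is never obtained.
brycor: reached.
sylmor would need irdnal, cornex, and renrun (R7), but irdnal is never obtained.
voryor: reached.
Reached: norbry, brycor, and voryor — 3 of the 6.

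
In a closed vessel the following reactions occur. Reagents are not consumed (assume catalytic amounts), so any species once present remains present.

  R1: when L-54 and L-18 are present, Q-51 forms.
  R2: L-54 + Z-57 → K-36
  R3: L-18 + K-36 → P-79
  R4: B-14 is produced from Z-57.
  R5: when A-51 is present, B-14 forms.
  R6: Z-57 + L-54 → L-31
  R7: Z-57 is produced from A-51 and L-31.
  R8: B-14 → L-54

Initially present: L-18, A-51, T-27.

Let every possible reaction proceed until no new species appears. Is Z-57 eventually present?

Z-57 would need A-51 and L-31 (R7), but L-31 never forms.

No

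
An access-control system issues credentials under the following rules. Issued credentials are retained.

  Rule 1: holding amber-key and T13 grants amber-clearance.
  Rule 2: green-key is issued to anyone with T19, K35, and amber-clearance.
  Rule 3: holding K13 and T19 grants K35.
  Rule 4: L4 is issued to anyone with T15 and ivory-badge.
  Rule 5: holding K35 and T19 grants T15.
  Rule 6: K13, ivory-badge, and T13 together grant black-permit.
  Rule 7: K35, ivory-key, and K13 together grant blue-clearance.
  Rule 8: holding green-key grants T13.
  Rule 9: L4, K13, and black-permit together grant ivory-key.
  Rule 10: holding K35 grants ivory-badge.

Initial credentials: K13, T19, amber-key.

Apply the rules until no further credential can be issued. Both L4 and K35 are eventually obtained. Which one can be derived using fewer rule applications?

K35

K35: Holding K13 and T19 grants K35 (Rule 3). [1 rule application]
L4: Holding K13 and T19 grants K35 (Rule 3). Holding K35 and T19 grants T15 (Rule 5). Holding K35 grants ivory-badge (Rule 10). Holding T15 and ivory-badge grants L4 (Rule 4). [4 rule applications]
K35 needs fewer.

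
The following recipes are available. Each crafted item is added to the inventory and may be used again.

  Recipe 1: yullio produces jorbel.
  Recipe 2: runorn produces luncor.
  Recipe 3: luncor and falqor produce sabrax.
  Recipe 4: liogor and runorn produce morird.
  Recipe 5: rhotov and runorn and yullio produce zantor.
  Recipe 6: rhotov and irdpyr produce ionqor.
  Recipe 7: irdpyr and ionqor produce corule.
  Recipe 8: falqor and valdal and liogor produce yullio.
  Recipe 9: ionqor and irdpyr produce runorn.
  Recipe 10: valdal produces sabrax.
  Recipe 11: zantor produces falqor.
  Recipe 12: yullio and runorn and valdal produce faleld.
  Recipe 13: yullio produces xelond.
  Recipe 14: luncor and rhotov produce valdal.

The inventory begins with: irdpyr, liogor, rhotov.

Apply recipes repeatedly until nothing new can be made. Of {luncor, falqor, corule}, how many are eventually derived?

2

Using Recipe 6, rhotov and irdpyr make ionqor.
Using Recipe 7, irdpyr and ionqor make corule.
Using Recipe 9, ionqor and irdpyr make runorn.
Using Recipe 2, runorn makes luncor.
luncor: reached.
falqor would need zantor (Recipe 11), but zantor is never obtained.
corule: reached.
Reached: luncor and corule — 2 of the 3.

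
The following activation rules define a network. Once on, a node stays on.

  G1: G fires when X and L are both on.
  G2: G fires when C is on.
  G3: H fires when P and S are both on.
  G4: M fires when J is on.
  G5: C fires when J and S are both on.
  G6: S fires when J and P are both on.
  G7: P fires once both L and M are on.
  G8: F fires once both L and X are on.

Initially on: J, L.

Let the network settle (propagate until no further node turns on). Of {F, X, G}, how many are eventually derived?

1

G4: J on → M on.
L and M are on, so P fires (G7).
G6: J and P on → S on.
J and S are on, so C fires (G5).
C is on, so G fires (G2).
F would need L and X (G8), but X never turns on.
No rule produces X, and it is not given.
G: reached.
Reached: G — 1 of the 3.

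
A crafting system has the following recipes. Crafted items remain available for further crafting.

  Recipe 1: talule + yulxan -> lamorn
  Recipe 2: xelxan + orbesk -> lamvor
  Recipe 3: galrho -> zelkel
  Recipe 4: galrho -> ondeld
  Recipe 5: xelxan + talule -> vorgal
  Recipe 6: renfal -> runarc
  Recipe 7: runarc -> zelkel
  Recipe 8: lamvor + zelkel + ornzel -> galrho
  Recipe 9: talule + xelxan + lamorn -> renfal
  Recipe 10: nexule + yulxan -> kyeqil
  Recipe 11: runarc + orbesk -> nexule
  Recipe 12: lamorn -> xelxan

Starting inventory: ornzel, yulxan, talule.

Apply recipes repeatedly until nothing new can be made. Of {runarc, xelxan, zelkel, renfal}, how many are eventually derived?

4

Using Recipe 1, talule and yulxan make lamorn.
Using Recipe 12, lamorn makes xelxan.
talule + xelxan + lamorn -> renfal (Recipe 9).
renfal -> runarc (Recipe 6).
runarc -> zelkel (Recipe 7).
runarc: reached.
xelxan: reached.
zelkel: reached.
renfal: reached.
All 4 are reached.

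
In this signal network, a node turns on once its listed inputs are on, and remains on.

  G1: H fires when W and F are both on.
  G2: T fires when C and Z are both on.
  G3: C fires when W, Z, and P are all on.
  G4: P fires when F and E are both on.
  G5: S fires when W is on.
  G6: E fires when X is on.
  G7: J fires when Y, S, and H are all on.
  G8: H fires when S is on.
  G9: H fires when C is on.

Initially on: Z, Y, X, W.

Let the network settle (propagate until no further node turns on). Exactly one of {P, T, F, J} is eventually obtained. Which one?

J

G5: W on → S on.
S is on, so H fires (G8).
G7: Y, S, and H on → J on.
No rule produces F, and it is not given. P would need F and E (G4), but F never turns on. T would need C and Z (G2), but C never turns on.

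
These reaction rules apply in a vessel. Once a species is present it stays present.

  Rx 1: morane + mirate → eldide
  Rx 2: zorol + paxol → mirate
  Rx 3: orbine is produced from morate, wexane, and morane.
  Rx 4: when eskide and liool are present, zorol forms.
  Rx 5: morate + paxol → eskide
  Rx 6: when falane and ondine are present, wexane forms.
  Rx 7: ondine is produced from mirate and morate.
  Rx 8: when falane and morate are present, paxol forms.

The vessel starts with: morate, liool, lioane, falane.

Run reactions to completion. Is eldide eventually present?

No

eldide would need morane and mirate (Rx 1), but morane never forms.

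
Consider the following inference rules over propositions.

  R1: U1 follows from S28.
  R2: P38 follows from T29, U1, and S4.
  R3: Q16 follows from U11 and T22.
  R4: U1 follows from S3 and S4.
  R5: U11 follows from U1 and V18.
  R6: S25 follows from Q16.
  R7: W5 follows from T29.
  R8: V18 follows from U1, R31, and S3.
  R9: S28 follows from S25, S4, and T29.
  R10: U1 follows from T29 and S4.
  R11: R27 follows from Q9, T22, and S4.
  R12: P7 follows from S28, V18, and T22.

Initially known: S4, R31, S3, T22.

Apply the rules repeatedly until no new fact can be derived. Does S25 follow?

Yes

S3 and S4 hold, so U1 follows (R4).
U1, R31, and S3 hold, so V18 follows (R8).
From U1 and V18, R5 gives U11.
From U11 and T22, R3 gives Q16.
Q16 holds, so S25 follows (R6).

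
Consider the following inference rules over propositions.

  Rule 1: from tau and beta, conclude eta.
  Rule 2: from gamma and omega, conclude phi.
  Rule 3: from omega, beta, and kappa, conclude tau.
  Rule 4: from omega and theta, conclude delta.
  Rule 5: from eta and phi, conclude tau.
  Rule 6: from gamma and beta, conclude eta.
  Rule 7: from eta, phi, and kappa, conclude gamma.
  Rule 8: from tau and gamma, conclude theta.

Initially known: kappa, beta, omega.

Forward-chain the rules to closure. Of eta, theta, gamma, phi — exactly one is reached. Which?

eta

From omega, beta, and kappa, Rule 3 gives tau.
From tau and beta, Rule 1 gives eta.
phi would need gamma and omega (Rule 2), but gamma is never established. theta would need tau and gamma (Rule 8), but gamma is never established. gamma would need eta, phi, and kappa (Rule 7), but phi is never established.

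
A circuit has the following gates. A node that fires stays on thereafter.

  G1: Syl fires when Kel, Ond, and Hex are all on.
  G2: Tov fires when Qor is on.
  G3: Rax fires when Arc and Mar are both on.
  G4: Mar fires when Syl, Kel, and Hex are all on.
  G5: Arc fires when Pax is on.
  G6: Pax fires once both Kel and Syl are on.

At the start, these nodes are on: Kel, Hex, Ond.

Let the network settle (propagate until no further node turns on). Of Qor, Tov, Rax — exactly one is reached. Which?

Rax

G1: Kel, Ond, and Hex on → Syl on.
Kel and Syl are on, so Pax fires (G6).
Syl, Kel, and Hex are on, so Mar fires (G4).
Pax is on, so Arc fires (G5).
Arc and Mar are on, so Rax fires (G3).
Tov would need Qor (G2), but Qor never turns on. No rule produces Qor, and it is not given.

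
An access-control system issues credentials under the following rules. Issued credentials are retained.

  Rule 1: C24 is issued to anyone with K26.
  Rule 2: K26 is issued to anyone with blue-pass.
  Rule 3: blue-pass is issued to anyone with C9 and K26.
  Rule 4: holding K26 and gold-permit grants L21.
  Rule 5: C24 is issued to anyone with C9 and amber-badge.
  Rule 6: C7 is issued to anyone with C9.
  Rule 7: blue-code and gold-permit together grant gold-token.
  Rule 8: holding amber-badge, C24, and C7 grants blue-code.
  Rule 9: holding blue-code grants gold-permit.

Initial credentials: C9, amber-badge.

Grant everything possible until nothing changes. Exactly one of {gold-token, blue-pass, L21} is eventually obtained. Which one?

Holding C9 and amber-badge grants C24 (Rule 5).
Holding C9 grants C7 (Rule 6).
Holding amber-badge, C24, and C7 grants blue-code (Rule 8).
Holding blue-code grants gold-permit (Rule 9).
Holding blue-code and gold-permit grants gold-token (Rule 7).
blue-pass would need C9 and K26 (Rule 3), but K26 is never granted. L21 would need K26 and gold-permit (Rule 4), but K26 is never granted.

gold-token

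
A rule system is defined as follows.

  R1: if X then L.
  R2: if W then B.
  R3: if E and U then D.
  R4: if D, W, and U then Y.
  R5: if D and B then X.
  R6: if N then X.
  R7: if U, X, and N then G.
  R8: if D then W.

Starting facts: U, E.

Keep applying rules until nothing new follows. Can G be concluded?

No

G would need U, X, and N (R7), but N is never established.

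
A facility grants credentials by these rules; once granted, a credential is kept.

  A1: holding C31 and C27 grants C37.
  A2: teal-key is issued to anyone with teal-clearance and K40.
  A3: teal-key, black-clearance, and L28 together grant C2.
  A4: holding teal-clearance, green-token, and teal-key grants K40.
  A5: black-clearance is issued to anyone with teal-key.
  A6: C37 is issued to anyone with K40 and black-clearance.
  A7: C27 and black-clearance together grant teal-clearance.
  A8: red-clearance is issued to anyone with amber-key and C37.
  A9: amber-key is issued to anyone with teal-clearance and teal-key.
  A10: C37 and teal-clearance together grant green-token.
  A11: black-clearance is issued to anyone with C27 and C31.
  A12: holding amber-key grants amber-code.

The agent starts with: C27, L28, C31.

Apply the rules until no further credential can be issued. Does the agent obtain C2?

C2 would need teal-key, black-clearance, and L28 (A3), but teal-key is never granted.

No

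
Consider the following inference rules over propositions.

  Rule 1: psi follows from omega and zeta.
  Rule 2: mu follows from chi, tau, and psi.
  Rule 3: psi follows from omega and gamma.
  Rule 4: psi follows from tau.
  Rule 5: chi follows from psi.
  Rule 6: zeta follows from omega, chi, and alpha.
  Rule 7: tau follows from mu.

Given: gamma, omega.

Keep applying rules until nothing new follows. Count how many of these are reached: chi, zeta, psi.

omega and gamma hold, so psi follows (Rule 3).
From psi, Rule 5 gives chi.
chi: reached.
zeta would need omega, chi, and alpha (Rule 6), but alpha is never established.
psi: reached.
Reached: chi and psi — 2 of the 3.

2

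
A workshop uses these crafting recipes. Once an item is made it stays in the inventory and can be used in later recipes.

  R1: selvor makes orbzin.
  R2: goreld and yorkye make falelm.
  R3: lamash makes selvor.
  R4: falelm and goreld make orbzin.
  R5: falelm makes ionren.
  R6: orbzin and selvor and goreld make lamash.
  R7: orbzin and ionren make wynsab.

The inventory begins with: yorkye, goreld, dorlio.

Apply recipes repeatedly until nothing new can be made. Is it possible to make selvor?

selvor would need lamash (R3), but lamash is never obtained.

No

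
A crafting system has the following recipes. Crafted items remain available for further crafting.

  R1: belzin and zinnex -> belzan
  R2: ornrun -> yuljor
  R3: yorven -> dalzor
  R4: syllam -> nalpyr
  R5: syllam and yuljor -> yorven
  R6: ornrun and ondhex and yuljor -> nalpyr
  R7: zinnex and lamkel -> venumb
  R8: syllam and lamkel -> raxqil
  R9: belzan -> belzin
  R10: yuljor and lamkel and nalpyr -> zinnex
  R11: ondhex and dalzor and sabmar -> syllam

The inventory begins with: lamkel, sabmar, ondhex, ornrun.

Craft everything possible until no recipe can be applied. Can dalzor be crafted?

No

dalzor would need yorven (R3), but yorven is never obtained.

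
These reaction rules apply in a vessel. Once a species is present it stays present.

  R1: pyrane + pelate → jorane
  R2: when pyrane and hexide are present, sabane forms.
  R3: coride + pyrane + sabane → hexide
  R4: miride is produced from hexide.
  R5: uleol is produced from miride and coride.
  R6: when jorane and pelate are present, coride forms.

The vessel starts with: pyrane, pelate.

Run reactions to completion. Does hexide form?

hexide would need coride, pyrane, and sabane (R3), but sabane never forms.

No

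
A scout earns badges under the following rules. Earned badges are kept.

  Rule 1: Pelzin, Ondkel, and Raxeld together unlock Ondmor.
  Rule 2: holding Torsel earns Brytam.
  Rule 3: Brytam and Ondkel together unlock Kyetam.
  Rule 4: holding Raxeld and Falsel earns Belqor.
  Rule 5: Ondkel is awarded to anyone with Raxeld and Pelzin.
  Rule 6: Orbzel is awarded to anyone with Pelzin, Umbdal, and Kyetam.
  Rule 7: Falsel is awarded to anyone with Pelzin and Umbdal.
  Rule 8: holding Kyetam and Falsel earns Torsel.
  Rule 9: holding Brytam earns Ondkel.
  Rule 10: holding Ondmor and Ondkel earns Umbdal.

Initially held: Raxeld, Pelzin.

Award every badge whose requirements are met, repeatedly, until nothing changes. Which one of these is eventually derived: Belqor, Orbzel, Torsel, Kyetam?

With Raxeld and Pelzin, Ondkel is earned (Rule 5).
With Pelzin, Ondkel, and Raxeld, Ondmor is earned (Rule 1).
With Ondmor and Ondkel, Umbdal is earned (Rule 10).
With Pelzin and Umbdal, Falsel is earned (Rule 7).
With Raxeld and Falsel, Belqor is earned (Rule 4).
Kyetam would need Brytam and Ondkel (Rule 3), but Brytam is never earned. Torsel would need Kyetam and Falsel (Rule 8), but Kyetam is never earned. Orbzel would need Pelzin, Umbdal, and Kyetam (Rule 6), but Kyetam is never earned.

Belqor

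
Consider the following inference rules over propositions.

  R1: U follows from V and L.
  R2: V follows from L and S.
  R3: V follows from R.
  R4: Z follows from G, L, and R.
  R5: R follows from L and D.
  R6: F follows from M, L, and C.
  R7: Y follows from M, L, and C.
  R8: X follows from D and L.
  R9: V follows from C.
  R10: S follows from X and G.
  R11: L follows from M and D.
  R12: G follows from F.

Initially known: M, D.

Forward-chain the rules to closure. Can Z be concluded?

No

Z would need G, L, and R (R4), but G is never established.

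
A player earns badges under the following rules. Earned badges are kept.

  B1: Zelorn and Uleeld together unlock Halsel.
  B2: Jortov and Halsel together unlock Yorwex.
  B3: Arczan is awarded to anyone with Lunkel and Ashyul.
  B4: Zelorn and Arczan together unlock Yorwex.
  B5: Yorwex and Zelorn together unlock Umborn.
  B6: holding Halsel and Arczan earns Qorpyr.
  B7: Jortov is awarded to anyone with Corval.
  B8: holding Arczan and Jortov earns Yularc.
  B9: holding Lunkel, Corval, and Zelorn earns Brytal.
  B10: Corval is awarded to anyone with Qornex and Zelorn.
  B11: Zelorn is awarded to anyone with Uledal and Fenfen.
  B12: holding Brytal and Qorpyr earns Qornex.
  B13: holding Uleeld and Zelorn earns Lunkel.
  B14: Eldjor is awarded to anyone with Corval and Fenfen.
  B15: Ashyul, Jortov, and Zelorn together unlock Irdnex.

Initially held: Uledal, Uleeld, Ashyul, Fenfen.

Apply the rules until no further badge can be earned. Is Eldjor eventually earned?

No

Eldjor would need Corval and Fenfen (B14), but Corval is never earned.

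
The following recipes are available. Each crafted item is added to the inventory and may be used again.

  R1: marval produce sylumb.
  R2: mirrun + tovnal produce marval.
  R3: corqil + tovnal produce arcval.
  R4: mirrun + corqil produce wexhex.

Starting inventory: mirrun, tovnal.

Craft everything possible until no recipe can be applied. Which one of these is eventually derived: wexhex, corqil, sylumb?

sylumb

Using R2, mirrun and tovnal make marval.
Using R1, marval makes sylumb.
wexhex would need mirrun and corqil (R4), but corqil is never obtained. No rule produces corqil, and it is not given.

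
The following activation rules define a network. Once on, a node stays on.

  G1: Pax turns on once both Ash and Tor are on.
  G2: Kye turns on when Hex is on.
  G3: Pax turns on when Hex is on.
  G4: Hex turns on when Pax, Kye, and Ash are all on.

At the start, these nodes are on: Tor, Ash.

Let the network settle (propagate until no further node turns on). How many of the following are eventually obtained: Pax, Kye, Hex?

G1: Ash and Tor on → Pax on.
Pax: reached.
Kye would need Hex (G2), but Hex never turns on.
Hex would need Pax, Kye, and Ash (G4), but Kye never turns on.
Reached: Pax — 1 of the 3.

1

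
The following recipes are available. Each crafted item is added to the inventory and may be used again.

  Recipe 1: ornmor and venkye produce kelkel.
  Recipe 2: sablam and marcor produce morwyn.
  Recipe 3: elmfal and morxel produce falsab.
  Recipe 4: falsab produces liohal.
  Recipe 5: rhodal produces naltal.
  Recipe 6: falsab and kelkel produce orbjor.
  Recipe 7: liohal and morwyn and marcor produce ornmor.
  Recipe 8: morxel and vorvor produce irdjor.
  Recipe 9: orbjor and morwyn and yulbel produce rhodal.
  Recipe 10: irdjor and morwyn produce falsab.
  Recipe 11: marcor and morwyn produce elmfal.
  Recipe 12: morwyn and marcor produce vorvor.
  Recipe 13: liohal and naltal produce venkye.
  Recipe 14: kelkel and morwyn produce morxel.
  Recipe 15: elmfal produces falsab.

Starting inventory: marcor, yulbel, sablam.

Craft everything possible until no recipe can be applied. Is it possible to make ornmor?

Yes

sablam and marcor → morwyn (Recipe 2).
marcor and morwyn → elmfal (Recipe 11).
Using Recipe 15, elmfal makes falsab.
Using Recipe 4, falsab makes liohal.
Using Recipe 7, liohal, morwyn, and marcor make ornmor.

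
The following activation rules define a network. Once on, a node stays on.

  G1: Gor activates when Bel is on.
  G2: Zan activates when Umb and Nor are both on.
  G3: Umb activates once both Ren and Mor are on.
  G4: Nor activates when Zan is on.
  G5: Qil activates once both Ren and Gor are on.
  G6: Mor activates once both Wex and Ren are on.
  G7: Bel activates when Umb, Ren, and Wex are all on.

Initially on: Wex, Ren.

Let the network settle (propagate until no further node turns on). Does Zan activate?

Zan would need Umb and Nor (G2), but Nor never turns on.

No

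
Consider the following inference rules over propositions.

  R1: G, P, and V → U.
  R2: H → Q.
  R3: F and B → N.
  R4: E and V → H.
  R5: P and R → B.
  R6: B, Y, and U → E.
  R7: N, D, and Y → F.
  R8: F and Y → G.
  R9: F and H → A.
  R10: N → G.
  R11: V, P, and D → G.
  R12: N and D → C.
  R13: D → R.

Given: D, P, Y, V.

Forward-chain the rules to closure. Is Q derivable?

Yes

V, P, and D hold, so G follows (R11).
From D, R13 gives R.
G, P, and V hold, so U follows (R1).
From P and R, R5 gives B.
From B, Y, and U, R6 gives E.
E and V hold, so H follows (R4).
From H, R2 gives Q.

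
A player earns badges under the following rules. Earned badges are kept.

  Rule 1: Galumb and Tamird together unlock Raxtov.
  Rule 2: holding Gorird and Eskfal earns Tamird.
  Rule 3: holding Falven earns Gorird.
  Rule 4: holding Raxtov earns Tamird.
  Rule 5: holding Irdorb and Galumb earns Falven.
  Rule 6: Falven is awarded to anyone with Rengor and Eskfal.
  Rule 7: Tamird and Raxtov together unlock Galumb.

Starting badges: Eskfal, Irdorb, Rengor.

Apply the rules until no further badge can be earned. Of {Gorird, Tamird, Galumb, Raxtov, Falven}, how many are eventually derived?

3

With Rengor and Eskfal, Falven is earned (Rule 6).
With Falven, Gorird is earned (Rule 3).
With Gorird and Eskfal, Tamird is earned (Rule 2).
Gorird: reached.
Tamird: reached.
Galumb would need Tamird and Raxtov (Rule 7), but Raxtov is never earned.
Raxtov would need Galumb and Tamird (Rule 1), but Galumb is never earned.
Falven: reached.
Reached: Gorird, Tamird, and Falven — 3 of the 5.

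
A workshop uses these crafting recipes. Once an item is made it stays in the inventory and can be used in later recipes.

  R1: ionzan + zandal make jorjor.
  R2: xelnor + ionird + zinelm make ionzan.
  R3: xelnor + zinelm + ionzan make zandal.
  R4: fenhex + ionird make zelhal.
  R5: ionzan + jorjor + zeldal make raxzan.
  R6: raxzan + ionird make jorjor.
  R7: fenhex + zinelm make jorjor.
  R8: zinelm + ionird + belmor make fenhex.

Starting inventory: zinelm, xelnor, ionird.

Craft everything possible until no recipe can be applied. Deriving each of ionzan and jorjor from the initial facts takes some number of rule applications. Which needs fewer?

ionzan

ionzan: xelnor + ionird + zinelm → ionzan (R2). [1 rule application]
jorjor: xelnor + ionird + zinelm → ionzan (R2). Using R3, xelnor, zinelm, and ionzan make zandal. Using R1, ionzan and zandal make jorjor. [3 rule applications]
ionzan needs fewer.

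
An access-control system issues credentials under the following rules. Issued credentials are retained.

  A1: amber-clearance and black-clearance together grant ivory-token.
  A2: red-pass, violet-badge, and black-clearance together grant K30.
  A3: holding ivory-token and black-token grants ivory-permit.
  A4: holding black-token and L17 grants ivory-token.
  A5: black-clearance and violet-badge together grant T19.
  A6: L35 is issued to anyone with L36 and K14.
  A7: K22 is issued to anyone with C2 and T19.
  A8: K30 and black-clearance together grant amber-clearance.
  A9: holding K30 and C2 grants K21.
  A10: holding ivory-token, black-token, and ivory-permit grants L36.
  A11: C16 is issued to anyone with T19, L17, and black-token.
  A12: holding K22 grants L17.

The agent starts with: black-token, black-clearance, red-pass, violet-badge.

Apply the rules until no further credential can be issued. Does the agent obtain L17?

L17 would need K22 (A12), but K22 is never granted.

No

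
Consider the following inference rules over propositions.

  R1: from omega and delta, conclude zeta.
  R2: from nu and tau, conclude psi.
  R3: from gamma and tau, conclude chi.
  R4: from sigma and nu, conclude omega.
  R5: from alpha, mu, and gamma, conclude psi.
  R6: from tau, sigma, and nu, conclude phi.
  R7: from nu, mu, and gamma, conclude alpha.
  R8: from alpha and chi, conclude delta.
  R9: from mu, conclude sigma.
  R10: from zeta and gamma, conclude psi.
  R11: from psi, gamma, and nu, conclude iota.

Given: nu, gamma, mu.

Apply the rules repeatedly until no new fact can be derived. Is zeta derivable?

zeta would need omega and delta (R1), but delta is never established.

No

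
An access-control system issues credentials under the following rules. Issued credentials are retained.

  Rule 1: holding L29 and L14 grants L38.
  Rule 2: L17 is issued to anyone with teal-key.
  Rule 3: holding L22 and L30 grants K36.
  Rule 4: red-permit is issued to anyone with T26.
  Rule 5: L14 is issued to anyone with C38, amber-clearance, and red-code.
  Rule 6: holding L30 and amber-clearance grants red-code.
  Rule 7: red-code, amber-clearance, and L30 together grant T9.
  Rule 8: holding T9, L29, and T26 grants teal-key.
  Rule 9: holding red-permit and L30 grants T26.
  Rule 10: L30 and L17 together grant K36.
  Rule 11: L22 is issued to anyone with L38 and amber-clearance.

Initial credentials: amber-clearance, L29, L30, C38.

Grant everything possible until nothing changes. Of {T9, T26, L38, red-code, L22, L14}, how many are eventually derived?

5

Holding L30 and amber-clearance grants red-code (Rule 6).
Holding red-code, amber-clearance, and L30 grants T9 (Rule 7).
Holding C38, amber-clearance, and red-code grants L14 (Rule 5).
Holding L29 and L14 grants L38 (Rule 1).
Holding L38 and amber-clearance grants L22 (Rule 11).
T9: reached.
T26 would need red-permit and L30 (Rule 9), but red-permit is never granted.
L38: reached.
red-code: reached.
L22: reached.
L14: reached.
Reached: T9, L38, red-code, L22, and L14 — 5 of the 6.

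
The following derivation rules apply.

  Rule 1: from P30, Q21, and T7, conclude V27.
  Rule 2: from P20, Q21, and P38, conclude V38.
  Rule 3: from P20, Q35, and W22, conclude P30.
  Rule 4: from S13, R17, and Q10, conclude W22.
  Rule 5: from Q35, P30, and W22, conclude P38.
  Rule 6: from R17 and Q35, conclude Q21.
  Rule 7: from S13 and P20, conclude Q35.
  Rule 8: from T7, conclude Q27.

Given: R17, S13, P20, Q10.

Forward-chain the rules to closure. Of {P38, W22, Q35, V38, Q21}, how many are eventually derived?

5

From S13, R17, and Q10, Rule 4 gives W22.
S13 and P20 hold, so Q35 follows (Rule 7).
From P20, Q35, and W22, Rule 3 gives P30.
From R17 and Q35, Rule 6 gives Q21.
Q35, P30, and W22 hold, so P38 follows (Rule 5).
From P20, Q21, and P38, Rule 2 gives V38.
P38: reached.
W22: reached.
Q35: reached.
V38: reached.
Q21: reached.
All 5 are reached.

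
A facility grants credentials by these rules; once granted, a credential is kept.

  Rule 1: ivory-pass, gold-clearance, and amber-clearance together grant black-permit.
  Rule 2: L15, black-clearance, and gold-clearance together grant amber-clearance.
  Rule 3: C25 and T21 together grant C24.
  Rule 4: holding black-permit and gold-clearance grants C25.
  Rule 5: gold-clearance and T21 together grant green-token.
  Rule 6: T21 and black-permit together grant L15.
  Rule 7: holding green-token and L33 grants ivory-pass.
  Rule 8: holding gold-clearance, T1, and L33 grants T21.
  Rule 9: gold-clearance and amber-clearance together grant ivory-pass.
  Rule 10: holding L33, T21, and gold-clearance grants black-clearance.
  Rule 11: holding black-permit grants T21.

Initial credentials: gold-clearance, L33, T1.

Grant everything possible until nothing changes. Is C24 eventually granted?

C24 would need C25 and T21 (Rule 3), but C25 is never granted.

No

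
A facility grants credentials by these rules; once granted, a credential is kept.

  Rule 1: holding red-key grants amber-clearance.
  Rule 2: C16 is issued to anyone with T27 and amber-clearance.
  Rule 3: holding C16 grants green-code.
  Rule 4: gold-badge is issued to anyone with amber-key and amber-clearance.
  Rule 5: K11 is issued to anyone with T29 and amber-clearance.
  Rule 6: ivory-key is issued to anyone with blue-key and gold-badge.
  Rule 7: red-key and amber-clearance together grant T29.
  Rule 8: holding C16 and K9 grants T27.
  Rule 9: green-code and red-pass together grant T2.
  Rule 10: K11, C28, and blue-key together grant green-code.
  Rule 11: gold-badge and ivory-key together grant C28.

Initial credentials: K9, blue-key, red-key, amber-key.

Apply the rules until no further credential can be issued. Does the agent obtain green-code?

Holding red-key grants amber-clearance (Rule 1).
Holding red-key and amber-clearance grants T29 (Rule 7).
Holding amber-key and amber-clearance grants gold-badge (Rule 4).
Holding blue-key and gold-badge grants ivory-key (Rule 6).
Holding T29 and amber-clearance grants K11 (Rule 5).
Holding gold-badge and ivory-key grants C28 (Rule 11).
Holding K11, C28, and blue-key grants green-code (Rule 10).

Yes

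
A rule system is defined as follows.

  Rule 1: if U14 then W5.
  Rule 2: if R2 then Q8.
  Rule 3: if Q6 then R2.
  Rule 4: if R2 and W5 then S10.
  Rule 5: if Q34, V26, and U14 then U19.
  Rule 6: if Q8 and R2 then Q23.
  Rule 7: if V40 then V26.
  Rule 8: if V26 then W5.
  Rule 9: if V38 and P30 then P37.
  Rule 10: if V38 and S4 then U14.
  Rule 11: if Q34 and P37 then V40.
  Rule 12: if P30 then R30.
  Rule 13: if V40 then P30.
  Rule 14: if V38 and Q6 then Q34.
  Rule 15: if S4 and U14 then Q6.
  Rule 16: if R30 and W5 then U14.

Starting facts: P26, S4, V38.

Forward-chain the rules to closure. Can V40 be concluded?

No

V40 would need Q34 and P37 (Rule 11), but P37 is never established.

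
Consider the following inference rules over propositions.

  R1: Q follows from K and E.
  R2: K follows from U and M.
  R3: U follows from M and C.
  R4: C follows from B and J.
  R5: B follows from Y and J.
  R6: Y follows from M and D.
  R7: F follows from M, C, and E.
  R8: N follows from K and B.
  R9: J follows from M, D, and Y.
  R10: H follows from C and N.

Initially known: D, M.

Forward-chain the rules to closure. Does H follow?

M and D hold, so Y follows (R6).
M, D, and Y hold, so J follows (R9).
From Y and J, R5 gives B.
From B and J, R4 gives C.
M and C hold, so U follows (R3).
U and M hold, so K follows (R2).
K and B hold, so N follows (R8).
C and N hold, so H follows (R10).

Yes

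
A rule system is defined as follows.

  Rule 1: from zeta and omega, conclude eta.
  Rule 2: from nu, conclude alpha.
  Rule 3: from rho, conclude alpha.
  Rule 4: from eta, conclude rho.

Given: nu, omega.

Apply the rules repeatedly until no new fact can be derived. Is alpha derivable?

nu holds, so alpha follows (Rule 2).

Yes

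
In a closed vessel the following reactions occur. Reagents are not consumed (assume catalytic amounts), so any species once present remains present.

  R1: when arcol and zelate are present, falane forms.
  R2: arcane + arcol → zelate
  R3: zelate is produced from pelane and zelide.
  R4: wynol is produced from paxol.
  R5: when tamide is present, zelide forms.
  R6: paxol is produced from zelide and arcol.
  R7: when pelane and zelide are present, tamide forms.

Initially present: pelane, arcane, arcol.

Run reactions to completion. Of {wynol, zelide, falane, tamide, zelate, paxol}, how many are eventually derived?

2

arcane and arcol present → zelate forms (R2).
arcol and zelate present → falane forms (R1).
wynol would need paxol (R4), but paxol never forms.
zelide would need tamide (R5), but tamide never forms.
falane: reached.
tamide would need pelane and zelide (R7), but zelide never forms.
zelate: reached.
paxol would need zelide and arcol (R6), but zelide never forms.
Reached: falane and zelate — 2 of the 6.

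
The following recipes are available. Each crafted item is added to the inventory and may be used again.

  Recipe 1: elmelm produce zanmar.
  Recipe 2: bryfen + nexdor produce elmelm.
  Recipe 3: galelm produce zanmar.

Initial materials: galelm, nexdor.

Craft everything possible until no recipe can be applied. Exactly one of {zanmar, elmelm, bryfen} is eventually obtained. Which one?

Using Recipe 3, galelm makes zanmar.
No rule produces bryfen, and it is not given. elmelm would need bryfen and nexdor (Recipe 2), but bryfen is never obtained.

zanmar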